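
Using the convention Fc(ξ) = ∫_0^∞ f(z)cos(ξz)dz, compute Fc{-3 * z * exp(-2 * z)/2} 3 * (ξ^2 - 4)/(2 * (ξ^2 + 4)^2)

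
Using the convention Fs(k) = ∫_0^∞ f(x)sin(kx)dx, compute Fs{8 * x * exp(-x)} 16 * k/(k^2 + 1)^2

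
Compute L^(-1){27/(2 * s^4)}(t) 9 * t^3/4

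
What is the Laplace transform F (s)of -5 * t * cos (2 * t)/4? 5 * (4 - s^2)/ (4 * (s^2 + 4)^2)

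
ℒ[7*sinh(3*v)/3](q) 7/(q^2 - 9)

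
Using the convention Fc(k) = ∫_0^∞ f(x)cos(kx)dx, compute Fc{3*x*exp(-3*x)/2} 3*(9 - k^2)/(2*(k^2+9)^2)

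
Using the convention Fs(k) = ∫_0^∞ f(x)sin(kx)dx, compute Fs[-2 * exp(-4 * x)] -2 * k/(k^2+16)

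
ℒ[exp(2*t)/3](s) 1/(3*(s - 2))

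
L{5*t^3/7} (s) 30/ (7*s^4)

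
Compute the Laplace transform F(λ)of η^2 2/λ^3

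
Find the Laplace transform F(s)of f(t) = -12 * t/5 -12/(5 * s^2)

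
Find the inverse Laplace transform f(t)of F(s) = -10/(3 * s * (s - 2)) -10 * exp(t) * sinh(t)/3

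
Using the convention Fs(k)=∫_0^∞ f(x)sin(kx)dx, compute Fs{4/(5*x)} 2*pi/5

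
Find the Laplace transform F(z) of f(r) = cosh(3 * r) z/(z^2-9) 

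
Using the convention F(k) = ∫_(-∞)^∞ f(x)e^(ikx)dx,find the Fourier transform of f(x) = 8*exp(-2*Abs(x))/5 32/(5*(k^2 + 4))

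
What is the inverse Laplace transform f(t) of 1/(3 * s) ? 1/3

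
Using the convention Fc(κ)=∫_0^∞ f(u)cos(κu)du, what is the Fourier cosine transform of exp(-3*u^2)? sqrt(3)*sqrt(pi)*exp(-κ^2/12)/6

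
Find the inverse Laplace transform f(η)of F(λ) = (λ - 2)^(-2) η * exp(2 * η)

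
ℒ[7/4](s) 7/(4*s)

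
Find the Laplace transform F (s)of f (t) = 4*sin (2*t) 8/ (s^2 + 4)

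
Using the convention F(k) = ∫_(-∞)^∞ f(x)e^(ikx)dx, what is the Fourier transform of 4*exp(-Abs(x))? 8/(k^2 + 1)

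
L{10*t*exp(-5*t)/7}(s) 10/(7*(s + 5)^2)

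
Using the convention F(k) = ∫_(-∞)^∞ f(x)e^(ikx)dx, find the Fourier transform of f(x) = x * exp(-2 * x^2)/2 sqrt(2) * I * sqrt(pi) * k * exp(-k^2/8)/16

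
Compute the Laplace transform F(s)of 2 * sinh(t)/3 2/(3 * (s^2-1))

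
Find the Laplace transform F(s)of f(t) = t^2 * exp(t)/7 2/(7 * (s - 1)^3)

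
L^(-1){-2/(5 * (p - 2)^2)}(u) -2 * u * exp(2 * u)/5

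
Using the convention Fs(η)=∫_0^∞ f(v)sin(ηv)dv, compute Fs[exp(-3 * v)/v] atan(η/3)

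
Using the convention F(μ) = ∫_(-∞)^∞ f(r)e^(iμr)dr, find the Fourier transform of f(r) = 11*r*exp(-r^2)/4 11*I*sqrt(pi)*μ*exp(-μ^2/4)/8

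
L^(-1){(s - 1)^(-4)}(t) t^3*exp(t)/6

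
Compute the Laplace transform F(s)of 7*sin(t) 7/(s^2 + 1)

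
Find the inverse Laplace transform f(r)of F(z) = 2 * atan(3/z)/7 2 * sin(3 * r)/(7 * r)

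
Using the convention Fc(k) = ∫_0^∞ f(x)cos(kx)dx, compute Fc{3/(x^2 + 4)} 3*pi*exp(-2*k)/4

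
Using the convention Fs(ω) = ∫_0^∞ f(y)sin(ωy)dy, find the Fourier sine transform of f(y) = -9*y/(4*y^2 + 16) -9*pi*exp(-2*ω)/8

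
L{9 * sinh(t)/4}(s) 9/(4 * (s^2-1))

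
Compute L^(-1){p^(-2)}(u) u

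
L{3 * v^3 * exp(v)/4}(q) 9/(2 * (q - 1)^4)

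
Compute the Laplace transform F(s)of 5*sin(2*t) 10/(s^2 + 4)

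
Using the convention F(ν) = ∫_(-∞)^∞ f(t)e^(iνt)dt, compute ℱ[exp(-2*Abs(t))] 4/(ν^2 + 4)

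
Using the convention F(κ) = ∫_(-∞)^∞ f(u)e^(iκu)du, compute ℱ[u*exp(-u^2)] I*sqrt(pi)*κ*exp(-κ^2/4)/2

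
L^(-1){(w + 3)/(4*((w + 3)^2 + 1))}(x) exp(-3*x)*cos(x)/4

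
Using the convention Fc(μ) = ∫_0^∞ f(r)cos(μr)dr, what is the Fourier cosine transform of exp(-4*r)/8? 1/(2*(μ^2 + 16))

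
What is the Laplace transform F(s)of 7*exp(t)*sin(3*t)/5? 21/(5*((s - 1)^2 + 9))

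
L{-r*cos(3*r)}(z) (9 - z^2)/(z^2 + 9)^2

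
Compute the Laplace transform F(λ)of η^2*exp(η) 2/(λ - 1)^3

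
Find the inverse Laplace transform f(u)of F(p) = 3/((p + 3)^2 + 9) exp(-3*u)*sin(3*u)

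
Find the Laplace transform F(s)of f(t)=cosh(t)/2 s/(2*(s^2 - 1))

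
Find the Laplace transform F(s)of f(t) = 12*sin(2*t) 24/(s^2+4)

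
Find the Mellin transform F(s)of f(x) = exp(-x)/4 gamma(s)/4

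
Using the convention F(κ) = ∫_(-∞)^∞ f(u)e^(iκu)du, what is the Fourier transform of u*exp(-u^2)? I*sqrt(pi)*κ*exp(-κ^2/4)/2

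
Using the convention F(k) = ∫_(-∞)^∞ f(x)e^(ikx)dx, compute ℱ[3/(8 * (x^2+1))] 3 * pi * exp(-Abs(k))/8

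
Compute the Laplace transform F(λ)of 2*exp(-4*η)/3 2/(3*(λ + 4))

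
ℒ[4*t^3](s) 24/s^4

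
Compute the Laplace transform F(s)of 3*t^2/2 3/s^3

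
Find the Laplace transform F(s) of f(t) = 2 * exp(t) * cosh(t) 2 * (s - 1) /(s * (s - 2) ) 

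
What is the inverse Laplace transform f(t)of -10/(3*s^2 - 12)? -5*sinh(2*t)/3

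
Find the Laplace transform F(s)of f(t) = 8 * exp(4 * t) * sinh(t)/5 8/(5 * ((s - 4)^2 - 1))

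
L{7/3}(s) 7/(3 * s)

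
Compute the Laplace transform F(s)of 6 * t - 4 6/s^2 - 4/s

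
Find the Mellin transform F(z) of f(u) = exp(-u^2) gamma(z/2) /2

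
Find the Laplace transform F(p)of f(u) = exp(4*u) 1/(p - 4)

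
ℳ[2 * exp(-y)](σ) 2 * gamma(σ)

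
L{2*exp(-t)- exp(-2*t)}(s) 2/(s + 1) - 1/(s + 2)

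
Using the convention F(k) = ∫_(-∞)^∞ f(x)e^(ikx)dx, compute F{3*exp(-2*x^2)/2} 3*sqrt(2)*sqrt(pi)*exp(-k^2/8)/4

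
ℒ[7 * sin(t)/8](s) 7/(8 * (s^2 + 1))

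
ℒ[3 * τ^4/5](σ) 72/(5 * σ^5)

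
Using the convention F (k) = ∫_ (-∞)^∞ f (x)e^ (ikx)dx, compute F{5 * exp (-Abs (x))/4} 5/ (2 * (k^2 + 1))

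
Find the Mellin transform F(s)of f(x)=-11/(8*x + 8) -11*pi*csc(pi*s)/8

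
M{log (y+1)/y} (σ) -pi * csc (pi * σ)/ (σ - 1)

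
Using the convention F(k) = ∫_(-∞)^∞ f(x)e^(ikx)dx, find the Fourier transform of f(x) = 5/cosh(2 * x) 5 * pi/(2 * cosh(pi * k/4))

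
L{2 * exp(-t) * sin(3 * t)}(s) 6/((s + 1)^2 + 9)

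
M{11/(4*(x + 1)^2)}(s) -11*pi*(s - 1)/(4*sin(pi*s))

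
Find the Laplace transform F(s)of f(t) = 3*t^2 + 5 5/s + 6/s^3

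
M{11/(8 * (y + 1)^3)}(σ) 11 * pi * (σ - 2) * (σ - 1)/(16 * sin(pi * σ))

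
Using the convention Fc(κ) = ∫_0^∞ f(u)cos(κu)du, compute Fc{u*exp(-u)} (1 - κ^2)/(κ^2 + 1)^2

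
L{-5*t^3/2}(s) -15/s^4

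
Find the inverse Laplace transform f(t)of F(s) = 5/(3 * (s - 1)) 5 * exp(t)/3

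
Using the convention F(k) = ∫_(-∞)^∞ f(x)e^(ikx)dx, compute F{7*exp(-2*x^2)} 7*sqrt(2)*sqrt(pi)*exp(-k^2/8)/2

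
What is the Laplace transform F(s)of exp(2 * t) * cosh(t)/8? (s - 2)/(8 * ((s - 2)^2 - 1))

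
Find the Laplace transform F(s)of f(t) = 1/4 1/(4 * s)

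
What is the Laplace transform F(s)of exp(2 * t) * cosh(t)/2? (s - 2)/(2 * ((s - 2)^2-1))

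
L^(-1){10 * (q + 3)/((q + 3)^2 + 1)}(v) 10 * exp(-3 * v) * cos(v)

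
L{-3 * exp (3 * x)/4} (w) -3/ (4 * w - 12)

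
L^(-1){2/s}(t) 2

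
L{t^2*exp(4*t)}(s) 2/(s - 4)^3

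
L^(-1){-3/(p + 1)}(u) -3*exp(-u)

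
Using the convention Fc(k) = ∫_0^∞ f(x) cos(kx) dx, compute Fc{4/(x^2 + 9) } 2*pi*exp(-3*k) /3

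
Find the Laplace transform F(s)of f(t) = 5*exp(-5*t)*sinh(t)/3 5/(3*((s+5)^2 - 1))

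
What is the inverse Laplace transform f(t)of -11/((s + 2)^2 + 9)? -11*exp(-2*t)*sin(3*t)/3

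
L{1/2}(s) 1/(2*s)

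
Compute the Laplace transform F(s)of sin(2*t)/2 1/(s^2 + 4)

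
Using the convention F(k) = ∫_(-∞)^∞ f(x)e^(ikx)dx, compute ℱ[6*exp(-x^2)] 6*sqrt(pi)*exp(-k^2/4)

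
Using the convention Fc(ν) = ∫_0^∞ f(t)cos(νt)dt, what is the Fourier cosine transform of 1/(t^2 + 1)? pi*exp(-ν)/2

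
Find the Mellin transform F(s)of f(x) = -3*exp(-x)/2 -3*gamma(s)/2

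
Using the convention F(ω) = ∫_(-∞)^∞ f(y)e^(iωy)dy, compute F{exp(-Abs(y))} 2/(ω^2 + 1)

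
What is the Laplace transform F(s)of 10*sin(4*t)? 40/(s^2 + 16)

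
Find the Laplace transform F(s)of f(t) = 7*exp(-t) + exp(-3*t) 7/(s + 1) + 1/(s + 3)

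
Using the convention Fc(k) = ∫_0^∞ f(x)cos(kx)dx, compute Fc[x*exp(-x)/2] (1 - k^2)/(2*(k^2+1)^2)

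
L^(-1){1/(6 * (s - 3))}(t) exp(3 * t)/6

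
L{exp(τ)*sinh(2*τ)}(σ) 2/((σ - 1)^2 - 4)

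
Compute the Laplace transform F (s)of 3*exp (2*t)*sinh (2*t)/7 6/ (7*s*(s - 4))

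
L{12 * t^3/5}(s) 72/(5 * s^4)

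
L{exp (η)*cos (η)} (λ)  (λ - 1)/ ( (λ - 1)^2 + 1)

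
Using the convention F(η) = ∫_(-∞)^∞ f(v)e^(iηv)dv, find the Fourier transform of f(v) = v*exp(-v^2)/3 I*sqrt(pi)*η*exp(-η^2/4)/6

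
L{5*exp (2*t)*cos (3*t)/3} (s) 5*(s - 2)/ (3*( (s - 2)^2 + 9))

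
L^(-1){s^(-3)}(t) t^2/2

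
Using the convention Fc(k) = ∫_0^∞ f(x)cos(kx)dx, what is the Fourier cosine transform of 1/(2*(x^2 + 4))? pi*exp(-2*k)/8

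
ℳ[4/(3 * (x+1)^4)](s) 2 * gamma(s) * gamma(4 - s)/9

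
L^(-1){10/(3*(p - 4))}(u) 10*exp(4*u)/3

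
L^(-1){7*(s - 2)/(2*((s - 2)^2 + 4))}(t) 7*exp(2*t)*cos(2*t)/2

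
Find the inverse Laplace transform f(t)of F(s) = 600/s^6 5 * t^5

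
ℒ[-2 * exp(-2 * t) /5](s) -2/(5 * s + 10) 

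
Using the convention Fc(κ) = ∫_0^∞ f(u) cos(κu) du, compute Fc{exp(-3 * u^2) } sqrt(3) * sqrt(pi) * exp(-κ^2/12) /6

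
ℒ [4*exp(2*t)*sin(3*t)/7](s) 12/(7*((s - 2)^2+9))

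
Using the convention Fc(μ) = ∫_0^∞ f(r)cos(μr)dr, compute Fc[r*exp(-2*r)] (4 - μ^2)/(μ^2 + 4)^2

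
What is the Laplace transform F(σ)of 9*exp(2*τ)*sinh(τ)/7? 9/(7*((σ - 2)^2 - 1))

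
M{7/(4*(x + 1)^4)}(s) 7*gamma(s)*gamma(4 - s)/24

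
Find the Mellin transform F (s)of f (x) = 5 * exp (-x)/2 5 * gamma (s)/2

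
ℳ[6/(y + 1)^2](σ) -6 * pi * (σ - 1)/sin(pi * σ)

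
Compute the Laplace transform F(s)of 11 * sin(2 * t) 22/(s^2 + 4)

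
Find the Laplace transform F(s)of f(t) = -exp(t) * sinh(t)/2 -1/(2 * s * (s - 2))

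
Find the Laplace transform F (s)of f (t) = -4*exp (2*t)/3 -4/ (3*s - 6)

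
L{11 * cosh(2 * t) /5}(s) 11 * s/(5 * (s^2 - 4) ) 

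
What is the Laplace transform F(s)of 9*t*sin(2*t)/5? 36*s/(5*(s^2 + 4)^2)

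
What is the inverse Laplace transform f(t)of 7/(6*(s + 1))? 7*exp(-t)/6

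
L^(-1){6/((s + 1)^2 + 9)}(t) 2*exp(-t)*sin(3*t)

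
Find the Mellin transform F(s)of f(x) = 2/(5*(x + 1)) 2*pi*csc(pi*s)/5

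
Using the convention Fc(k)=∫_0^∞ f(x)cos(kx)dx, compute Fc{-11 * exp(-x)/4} -11/(4 * k^2 + 4)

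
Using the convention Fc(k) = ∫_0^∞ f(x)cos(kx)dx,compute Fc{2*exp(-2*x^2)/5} sqrt(2)*sqrt(pi)*exp(-k^2/8)/10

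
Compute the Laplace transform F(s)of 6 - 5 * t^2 6/s - 10/s^3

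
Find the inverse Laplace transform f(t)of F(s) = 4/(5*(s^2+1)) 4*sin(t)/5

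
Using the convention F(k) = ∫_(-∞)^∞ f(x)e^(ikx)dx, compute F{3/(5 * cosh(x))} 3 * pi/(5 * cosh(pi * k/2))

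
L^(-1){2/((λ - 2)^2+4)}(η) exp(2 * η) * sin(2 * η)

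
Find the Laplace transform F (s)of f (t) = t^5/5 24/s^6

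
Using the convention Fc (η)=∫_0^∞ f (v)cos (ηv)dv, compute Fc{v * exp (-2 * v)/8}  (4 - η^2)/ (8 * (η^2+4)^2)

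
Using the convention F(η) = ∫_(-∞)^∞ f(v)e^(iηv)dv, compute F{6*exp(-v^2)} 6*sqrt(pi)*exp(-η^2/4)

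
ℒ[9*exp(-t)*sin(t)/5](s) 9/(5*((s + 1)^2 + 1))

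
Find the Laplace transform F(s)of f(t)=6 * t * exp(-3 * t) 6/(s + 3)^2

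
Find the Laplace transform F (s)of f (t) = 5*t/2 5/ (2*s^2)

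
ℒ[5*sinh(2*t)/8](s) 5/(4*(s^2-4))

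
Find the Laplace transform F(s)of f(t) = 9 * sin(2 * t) 18/(s^2 + 4)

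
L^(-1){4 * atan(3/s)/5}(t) 4 * sin(3 * t)/(5 * t)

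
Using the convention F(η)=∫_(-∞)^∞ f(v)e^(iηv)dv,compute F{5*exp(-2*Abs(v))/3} 20/(3*(η^2 + 4))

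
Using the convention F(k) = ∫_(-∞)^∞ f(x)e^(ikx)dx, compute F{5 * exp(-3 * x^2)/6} 5 * sqrt(3) * sqrt(pi) * exp(-k^2/12)/18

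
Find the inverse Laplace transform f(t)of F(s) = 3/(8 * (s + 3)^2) 3 * t * exp(-3 * t)/8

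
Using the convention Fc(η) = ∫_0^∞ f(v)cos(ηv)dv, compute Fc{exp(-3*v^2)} sqrt(3)*sqrt(pi)*exp(-η^2/12)/6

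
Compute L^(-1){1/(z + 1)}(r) exp(-r)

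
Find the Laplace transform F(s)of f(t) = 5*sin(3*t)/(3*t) 5*atan(3/s)/3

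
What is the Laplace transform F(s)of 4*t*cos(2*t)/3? 4*(s^2 - 4)/(3*(s^2 + 4)^2)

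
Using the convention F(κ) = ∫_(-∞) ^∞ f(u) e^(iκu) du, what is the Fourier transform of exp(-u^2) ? sqrt(pi)*exp(-κ^2/4) 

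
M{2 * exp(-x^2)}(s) gamma(s/2)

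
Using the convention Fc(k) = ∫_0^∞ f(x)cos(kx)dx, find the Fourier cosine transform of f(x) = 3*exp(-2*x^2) 3*sqrt(2)*sqrt(pi)*exp(-k^2/8)/4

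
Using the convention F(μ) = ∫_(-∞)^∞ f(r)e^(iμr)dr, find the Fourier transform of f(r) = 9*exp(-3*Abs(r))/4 27/(2*(μ^2 + 9))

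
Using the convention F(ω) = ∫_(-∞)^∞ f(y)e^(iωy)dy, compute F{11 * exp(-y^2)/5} 11 * sqrt(pi) * exp(-ω^2/4)/5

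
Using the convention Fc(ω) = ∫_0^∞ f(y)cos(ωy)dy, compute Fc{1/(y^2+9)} pi*exp(-3*ω)/6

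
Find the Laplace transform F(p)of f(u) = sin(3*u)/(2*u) atan(3/p)/2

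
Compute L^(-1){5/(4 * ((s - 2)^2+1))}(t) 5 * exp(2 * t) * sin(t)/4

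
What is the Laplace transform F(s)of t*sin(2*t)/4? s/(s^2 + 4)^2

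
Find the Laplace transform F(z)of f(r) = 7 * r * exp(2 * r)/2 7/(2 * (z - 2)^2)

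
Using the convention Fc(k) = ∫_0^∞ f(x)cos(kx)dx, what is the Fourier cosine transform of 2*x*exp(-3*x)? 2*(9 - k^2)/(k^2 + 9)^2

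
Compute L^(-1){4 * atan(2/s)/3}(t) 4 * sin(2 * t)/(3 * t)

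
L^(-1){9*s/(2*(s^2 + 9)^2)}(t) 3*t*sin(3*t)/4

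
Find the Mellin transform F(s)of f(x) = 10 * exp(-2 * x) 10 * gamma(s)/2^s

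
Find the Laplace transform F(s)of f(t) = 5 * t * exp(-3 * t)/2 5/(2 * (s + 3)^2)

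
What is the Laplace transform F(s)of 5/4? 5/(4*s)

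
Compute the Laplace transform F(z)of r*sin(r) 2*z/(z^2 + 1)^2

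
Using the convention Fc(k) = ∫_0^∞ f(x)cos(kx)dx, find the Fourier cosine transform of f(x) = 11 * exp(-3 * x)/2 33/(2 * (k^2 + 9))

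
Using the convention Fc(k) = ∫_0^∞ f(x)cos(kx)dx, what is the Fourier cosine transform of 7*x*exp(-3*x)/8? 7*(9 - k^2)/(8*(k^2 + 9)^2)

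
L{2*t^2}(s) 4/s^3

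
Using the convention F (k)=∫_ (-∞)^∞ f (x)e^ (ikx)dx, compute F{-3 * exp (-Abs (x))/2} -3/ (k^2 + 1)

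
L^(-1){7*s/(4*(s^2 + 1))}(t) 7*cos(t)/4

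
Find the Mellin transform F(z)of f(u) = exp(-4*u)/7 gamma(z)/(7*4^z)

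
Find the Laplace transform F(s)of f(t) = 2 2/s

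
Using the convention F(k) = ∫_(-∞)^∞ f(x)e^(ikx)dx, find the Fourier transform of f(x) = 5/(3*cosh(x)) 5*pi/(3*cosh(pi*k/2))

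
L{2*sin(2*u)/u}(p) 2*atan(2/p)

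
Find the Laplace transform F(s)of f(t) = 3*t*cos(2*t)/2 3*(s^2 - 4)/(2*(s^2 + 4)^2)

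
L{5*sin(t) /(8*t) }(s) 5*atan(1/s) /8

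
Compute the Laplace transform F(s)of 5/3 5/(3 * s)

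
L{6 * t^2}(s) 12/s^3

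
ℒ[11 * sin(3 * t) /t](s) 11 * atan(3/s) 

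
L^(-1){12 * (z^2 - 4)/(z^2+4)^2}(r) 12 * r * cos(2 * r)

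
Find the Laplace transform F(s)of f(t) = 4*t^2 8/s^3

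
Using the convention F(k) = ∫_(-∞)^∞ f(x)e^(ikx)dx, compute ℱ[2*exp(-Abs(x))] 4/(k^2+1)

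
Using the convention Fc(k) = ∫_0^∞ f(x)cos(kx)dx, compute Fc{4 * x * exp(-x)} 4 * (1 - k^2)/(k^2 + 1)^2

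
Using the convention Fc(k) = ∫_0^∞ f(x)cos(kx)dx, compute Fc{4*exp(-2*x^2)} sqrt(2)*sqrt(pi)*exp(-k^2/8)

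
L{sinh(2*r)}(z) 2/(z^2-4)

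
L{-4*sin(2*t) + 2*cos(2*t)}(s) 2*s/(s^2 + 4) - 8/(s^2 + 4)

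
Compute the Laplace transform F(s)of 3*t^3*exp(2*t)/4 9/(2*(s - 2)^4)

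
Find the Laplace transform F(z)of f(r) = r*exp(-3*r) (z + 3)^(-2)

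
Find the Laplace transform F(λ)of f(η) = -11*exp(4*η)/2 -11/(2*λ - 8)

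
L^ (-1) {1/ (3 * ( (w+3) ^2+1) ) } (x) exp (-3 * x) * sin (x) /3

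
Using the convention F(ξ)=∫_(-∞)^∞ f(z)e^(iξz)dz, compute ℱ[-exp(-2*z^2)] -sqrt(2)*sqrt(pi)*exp(-ξ^2/8)/2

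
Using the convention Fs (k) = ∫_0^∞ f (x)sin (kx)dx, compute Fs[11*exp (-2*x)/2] 11*k/ (2*(k^2 + 4))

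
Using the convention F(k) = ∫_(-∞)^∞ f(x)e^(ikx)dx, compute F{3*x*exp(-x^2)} 3*I*sqrt(pi)*k*exp(-k^2/4)/2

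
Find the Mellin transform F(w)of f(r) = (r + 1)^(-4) gamma(w)*gamma(4 - w)/6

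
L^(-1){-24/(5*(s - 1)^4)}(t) -4*t^3*exp(t)/5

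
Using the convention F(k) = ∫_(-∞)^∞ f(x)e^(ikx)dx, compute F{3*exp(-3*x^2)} sqrt(3)*sqrt(pi)*exp(-k^2/12)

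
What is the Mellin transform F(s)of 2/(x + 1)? 2*pi*csc(pi*s)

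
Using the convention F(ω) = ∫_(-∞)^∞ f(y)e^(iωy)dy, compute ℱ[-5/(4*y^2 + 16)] -5*pi*exp(-2*Abs(ω))/8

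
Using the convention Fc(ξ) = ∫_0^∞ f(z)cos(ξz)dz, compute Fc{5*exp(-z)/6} 5/(6*(ξ^2 + 1))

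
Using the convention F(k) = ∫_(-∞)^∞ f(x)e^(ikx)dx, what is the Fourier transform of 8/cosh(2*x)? 4*pi/cosh(pi*k/4)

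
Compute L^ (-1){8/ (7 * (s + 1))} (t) 8 * exp (-t)/7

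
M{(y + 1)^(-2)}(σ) (-pi * σ + pi)/sin(pi * σ)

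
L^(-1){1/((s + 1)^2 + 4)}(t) exp(-t) * sin(2 * t)/2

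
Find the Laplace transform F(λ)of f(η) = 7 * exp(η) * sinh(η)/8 7/(8 * λ * (λ - 2))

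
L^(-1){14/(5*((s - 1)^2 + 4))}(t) 7*exp(t)*sin(2*t)/5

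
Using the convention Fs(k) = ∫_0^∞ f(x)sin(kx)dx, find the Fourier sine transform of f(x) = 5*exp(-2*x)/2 5*k/(2*(k^2 + 4))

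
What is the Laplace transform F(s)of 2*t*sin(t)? 4*s/(s^2 + 1)^2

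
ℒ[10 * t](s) 10/s^2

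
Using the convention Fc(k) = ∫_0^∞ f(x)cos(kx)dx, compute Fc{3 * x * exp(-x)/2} 3 * (1 - k^2)/(2 * (k^2 + 1)^2)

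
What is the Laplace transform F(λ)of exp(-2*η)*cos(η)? (λ + 2)/((λ + 2)^2 + 1)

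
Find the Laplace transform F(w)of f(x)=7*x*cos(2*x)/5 7*(w^2 - 4)/(5*(w^2 + 4)^2)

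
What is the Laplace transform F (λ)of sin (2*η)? 2/ (λ^2 + 4)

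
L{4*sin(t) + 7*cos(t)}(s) 7*s/(s^2 + 1) + 4/(s^2 + 1)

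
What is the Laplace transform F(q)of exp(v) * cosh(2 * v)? (q - 1)/((q - 1)^2 - 4)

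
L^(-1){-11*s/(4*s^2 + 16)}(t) -11*cos(2*t)/4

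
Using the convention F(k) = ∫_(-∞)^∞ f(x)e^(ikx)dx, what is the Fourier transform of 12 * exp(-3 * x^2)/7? 4 * sqrt(3) * sqrt(pi) * exp(-k^2/12)/7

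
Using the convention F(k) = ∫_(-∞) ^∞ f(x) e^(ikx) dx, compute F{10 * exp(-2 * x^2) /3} 5 * sqrt(2) * sqrt(pi) * exp(-k^2/8) /3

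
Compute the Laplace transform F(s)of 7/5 7/(5*s)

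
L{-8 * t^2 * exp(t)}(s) -16/(s - 1)^3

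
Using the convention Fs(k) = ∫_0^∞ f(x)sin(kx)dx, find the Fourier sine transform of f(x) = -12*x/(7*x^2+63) -6*pi*exp(-3*k)/7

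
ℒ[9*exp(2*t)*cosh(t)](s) 9*(s - 2)/((s - 2)^2-1)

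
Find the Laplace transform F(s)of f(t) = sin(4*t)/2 2/(s^2 + 16)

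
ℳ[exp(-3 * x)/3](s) gamma(s)/(3 * 3^s)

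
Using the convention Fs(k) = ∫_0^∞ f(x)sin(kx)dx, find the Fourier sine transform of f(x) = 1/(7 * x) pi/14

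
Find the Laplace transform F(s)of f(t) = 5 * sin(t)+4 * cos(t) 4 * s/(s^2+1)+5/(s^2+1)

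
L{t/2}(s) 1/(2*s^2) 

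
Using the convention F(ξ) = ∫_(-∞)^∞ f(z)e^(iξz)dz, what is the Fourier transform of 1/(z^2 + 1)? pi * exp(-Abs(ξ))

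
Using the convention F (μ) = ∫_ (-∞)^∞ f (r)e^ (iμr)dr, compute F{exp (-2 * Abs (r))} 4/ (μ^2 + 4)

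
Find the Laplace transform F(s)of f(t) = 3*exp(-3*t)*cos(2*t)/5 3*(s+3)/(5*((s+3)^2+4))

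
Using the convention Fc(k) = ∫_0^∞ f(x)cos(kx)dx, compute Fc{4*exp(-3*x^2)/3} 2*sqrt(3)*sqrt(pi)*exp(-k^2/12)/9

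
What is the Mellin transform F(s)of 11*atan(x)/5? -11*pi*sec(pi*s/2)/(10*s)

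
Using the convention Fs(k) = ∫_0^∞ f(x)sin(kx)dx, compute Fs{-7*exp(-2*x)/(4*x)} -7*atan(k/2)/4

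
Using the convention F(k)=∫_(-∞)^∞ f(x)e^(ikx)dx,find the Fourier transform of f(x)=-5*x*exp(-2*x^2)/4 -5*sqrt(2)*I*sqrt(pi)*k*exp(-k^2/8)/32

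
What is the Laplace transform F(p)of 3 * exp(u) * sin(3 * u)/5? 9/(5 * ((p - 1)^2 + 9))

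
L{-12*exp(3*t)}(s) -12/(s - 3)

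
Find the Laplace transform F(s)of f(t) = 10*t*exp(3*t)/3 10/(3*(s - 3)^2)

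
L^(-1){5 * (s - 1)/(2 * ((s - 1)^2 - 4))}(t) 5 * exp(t) * cosh(2 * t)/2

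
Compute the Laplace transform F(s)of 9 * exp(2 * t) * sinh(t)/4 9/(4 * ((s - 2)^2 - 1))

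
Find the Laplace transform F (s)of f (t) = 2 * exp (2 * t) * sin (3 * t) 6/ ( (s - 2)^2 + 9)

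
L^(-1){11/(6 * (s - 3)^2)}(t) 11 * t * exp(3 * t)/6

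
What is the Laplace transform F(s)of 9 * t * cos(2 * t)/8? 9 * (s^2 - 4)/(8 * (s^2+4)^2)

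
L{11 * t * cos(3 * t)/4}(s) 11 * (s^2-9)/(4 * (s^2 + 9)^2)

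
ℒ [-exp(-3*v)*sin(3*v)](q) -3/((q + 3)^2 + 9)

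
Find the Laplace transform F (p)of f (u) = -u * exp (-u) -1/ (p + 1)^2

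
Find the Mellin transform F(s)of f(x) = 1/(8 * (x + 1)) pi * csc(pi * s)/8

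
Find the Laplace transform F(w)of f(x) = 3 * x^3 18/w^4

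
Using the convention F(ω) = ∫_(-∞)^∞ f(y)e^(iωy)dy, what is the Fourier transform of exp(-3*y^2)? sqrt(3)*sqrt(pi)*exp(-ω^2/12)/3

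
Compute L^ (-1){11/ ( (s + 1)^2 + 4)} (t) 11*exp (-t)*sin (2*t)/2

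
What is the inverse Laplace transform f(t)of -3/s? -3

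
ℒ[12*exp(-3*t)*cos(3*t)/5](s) 12*(s + 3)/(5*((s + 3)^2 + 9))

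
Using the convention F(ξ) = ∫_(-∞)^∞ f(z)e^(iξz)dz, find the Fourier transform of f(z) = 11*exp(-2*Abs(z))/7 44/(7*(ξ^2 + 4))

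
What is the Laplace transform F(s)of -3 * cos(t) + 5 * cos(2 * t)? 5 * s/(s^2 + 4) - 3 * s/(s^2 + 1)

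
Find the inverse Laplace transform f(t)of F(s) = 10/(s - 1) 10 * exp(t)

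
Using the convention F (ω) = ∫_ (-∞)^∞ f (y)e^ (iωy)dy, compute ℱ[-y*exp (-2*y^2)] -sqrt (2)*I*sqrt (pi)*ω*exp (-ω^2/8)/8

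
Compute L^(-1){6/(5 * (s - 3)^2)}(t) 6 * t * exp(3 * t)/5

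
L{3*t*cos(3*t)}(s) 3*(s^2 - 9)/(s^2 + 9)^2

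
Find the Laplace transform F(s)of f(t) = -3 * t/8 -3/(8 * s^2)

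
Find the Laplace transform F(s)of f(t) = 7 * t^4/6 28/s^5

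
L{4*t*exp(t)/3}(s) 4/(3*(s - 1)^2)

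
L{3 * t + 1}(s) 3/s^2 + 1/s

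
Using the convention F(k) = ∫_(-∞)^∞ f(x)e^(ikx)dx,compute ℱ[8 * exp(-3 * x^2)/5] 8 * sqrt(3) * sqrt(pi) * exp(-k^2/12)/15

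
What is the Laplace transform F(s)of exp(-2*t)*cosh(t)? (s + 2)/((s + 2)^2-1)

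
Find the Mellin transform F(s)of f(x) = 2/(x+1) 2 * pi * csc(pi * s)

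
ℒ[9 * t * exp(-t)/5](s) 9/(5 * (s+1)^2)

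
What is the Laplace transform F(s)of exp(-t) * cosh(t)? (s + 1)/(s * (s + 2))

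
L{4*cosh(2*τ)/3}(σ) 4*σ/(3*(σ^2-4))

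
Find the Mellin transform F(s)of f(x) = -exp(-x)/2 -gamma(s)/2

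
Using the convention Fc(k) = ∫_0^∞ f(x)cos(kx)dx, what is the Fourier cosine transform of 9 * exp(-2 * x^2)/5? 9 * sqrt(2) * sqrt(pi) * exp(-k^2/8)/20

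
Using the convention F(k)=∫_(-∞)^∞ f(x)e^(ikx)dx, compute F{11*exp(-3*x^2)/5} 11*sqrt(3)*sqrt(pi)*exp(-k^2/12)/15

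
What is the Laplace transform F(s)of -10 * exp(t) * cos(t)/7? 10 * (1 - s)/(7 * ((s - 1)^2 + 1))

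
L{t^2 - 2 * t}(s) 2/s^3 - 2/s^2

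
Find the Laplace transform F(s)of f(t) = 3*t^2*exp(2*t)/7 6/(7*(s - 2)^3)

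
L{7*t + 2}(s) 7/s^2 + 2/s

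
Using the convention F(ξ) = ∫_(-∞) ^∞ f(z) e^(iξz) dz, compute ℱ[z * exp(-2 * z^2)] sqrt(2) * I * sqrt(pi) * ξ * exp(-ξ^2/8) /8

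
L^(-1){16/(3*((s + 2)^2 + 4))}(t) 8*exp(-2*t)*sin(2*t)/3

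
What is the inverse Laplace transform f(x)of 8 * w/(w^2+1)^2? 4 * x * sin(x)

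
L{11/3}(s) 11/(3 * s)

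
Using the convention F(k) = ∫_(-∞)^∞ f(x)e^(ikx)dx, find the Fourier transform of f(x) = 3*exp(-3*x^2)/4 sqrt(3)*sqrt(pi)*exp(-k^2/12)/4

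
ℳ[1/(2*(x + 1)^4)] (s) gamma(s)*gamma(4 - s)/12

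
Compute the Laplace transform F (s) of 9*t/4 9/ (4*s^2) 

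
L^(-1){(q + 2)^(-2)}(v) v*exp(-2*v)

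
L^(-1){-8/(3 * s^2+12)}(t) -4 * sin(2 * t)/3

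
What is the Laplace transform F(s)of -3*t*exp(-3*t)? -3/(s + 3)^2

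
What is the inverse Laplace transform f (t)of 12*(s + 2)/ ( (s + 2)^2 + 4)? 12*exp (-2*t)*cos (2*t)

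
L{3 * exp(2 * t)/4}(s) 3/(4 * (s - 2))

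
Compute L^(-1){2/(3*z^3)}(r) r^2/3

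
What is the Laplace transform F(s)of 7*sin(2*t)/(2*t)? 7*atan(2/s)/2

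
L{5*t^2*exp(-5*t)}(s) 10/(s+5)^3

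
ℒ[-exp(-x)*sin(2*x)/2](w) -1/((w + 1)^2 + 4)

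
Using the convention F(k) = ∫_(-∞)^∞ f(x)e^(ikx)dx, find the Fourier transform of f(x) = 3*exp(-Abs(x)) 6/(k^2+1)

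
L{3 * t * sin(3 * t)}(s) 18 * s/(s^2+9)^2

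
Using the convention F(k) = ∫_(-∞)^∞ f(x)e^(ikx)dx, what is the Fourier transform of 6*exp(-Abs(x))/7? 12/(7*(k^2 + 1))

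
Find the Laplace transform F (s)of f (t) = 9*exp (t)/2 9/ (2*(s - 1))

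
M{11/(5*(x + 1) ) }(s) 11*pi*csc(pi*s) /5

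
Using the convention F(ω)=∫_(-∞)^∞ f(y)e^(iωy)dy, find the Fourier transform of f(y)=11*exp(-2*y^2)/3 11*sqrt(2)*sqrt(pi)*exp(-ω^2/8)/6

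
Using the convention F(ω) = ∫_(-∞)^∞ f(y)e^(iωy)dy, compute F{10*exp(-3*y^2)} 10*sqrt(3)*sqrt(pi)*exp(-ω^2/12)/3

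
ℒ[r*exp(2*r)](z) (z - 2)^(-2)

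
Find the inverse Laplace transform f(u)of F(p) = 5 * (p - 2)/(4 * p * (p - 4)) 5 * exp(2 * u) * cosh(2 * u)/4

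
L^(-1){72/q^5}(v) 3 * v^4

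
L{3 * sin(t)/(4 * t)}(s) 3 * atan(1/s)/4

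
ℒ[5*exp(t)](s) 5/(s - 1)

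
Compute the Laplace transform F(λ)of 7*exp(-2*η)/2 7/(2*(λ+2))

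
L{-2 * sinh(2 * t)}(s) -4/(s^2 - 4)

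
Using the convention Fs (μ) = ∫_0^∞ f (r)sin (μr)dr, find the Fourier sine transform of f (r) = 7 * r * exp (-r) 14 * μ/ (μ^2+1)^2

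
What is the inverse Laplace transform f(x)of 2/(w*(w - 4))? exp(2*x)*sinh(2*x)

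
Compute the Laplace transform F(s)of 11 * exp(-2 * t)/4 11/(4 * (s + 2))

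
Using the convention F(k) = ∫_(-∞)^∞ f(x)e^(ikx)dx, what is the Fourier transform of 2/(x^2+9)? 2 * pi * exp(-3 * Abs(k))/3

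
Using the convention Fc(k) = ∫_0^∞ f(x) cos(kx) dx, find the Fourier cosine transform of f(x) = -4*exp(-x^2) -2*sqrt(pi)*exp(-k^2/4) 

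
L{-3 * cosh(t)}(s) -3 * s/(s^2 - 1)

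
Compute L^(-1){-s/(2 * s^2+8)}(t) -cos(2 * t)/2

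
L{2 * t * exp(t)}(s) 2/(s - 1)^2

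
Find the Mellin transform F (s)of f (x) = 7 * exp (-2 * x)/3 7 * gamma (s)/ (3 * 2^s)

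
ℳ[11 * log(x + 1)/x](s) -11 * pi * csc(pi * s)/(s - 1)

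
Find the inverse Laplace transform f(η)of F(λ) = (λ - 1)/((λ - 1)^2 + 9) exp(η)*cos(3*η)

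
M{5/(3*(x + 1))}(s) 5*pi*csc(pi*s)/3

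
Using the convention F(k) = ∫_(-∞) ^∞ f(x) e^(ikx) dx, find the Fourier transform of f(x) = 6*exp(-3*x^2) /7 2*sqrt(3)*sqrt(pi)*exp(-k^2/12) /7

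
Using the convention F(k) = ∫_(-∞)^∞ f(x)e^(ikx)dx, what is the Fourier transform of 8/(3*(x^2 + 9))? 8*pi*exp(-3*Abs(k))/9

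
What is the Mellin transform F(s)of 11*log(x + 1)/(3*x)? -11*pi*csc(pi*s)/(3*s - 3)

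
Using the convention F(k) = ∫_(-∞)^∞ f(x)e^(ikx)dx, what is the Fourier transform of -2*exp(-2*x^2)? -sqrt(2)*sqrt(pi)*exp(-k^2/8)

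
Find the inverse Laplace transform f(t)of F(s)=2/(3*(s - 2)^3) t^2*exp(2*t)/3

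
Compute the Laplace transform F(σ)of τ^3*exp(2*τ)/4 3/(2*(σ - 2)^4)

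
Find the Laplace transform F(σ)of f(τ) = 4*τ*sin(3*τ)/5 24*σ/(5*(σ^2+9)^2)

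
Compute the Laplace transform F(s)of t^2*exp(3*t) 2/(s - 3)^3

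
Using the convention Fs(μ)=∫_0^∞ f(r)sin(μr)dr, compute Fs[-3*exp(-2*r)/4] -3*μ/(4*μ^2 + 16)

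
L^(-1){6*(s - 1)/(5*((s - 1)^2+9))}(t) 6*exp(t)*cos(3*t)/5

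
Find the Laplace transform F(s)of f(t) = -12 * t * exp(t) -12/(s - 1)^2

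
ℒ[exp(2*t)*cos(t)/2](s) (s - 2)/(2*((s - 2)^2 + 1))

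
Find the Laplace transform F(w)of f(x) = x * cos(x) (w^2 - 1)/(w^2 + 1)^2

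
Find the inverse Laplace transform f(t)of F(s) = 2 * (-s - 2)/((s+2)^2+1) -2 * exp(-2 * t) * cos(t)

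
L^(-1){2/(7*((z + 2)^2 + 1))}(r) 2*exp(-2*r)*sin(r)/7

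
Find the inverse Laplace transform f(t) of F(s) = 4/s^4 2 * t^3/3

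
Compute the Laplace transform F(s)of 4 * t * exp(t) 4/(s - 1)^2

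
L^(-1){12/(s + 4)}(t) 12 * exp(-4 * t)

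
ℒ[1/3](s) 1/(3 * s)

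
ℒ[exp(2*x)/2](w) 1/(2*(w - 2))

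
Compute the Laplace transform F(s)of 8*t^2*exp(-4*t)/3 16/(3*(s + 4)^3)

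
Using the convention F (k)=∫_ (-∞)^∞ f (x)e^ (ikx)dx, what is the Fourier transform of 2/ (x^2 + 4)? pi*exp (-2*Abs (k))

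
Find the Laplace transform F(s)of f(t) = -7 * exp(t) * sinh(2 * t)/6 -7/(3 * (s - 1)^2 - 12)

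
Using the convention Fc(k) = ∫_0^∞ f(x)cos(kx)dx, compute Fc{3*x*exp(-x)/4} 3*(1 - k^2)/(4*(k^2 + 1)^2)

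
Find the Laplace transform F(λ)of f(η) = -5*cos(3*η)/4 -5*λ/(4*λ^2+36)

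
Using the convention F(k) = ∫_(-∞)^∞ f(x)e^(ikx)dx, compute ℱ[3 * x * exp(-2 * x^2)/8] 3 * sqrt(2) * I * sqrt(pi) * k * exp(-k^2/8)/64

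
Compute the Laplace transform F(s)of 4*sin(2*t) 8/(s^2 + 4)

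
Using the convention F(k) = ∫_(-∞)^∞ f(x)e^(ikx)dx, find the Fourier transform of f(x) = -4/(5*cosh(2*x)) -2*pi/(5*cosh(pi*k/4))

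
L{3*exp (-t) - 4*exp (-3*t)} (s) 3/ (s + 1) - 4/ (s + 3)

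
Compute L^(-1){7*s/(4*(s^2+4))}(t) 7*cos(2*t)/4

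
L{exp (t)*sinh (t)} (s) 1/ (s*(s - 2))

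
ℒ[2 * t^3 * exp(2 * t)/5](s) 12/(5 * (s - 2)^4)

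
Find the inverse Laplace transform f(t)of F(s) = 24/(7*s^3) 12*t^2/7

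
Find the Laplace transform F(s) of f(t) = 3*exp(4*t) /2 3/(2*(s - 4) ) 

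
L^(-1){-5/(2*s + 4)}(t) -5*exp(-2*t)/2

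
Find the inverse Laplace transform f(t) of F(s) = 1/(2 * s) 1/2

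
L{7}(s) 7/s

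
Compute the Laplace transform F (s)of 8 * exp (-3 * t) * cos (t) 8 * (s + 3)/ ( (s + 3)^2 + 1)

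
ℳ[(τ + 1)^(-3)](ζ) pi * (ζ - 2) * (ζ - 1)/(2 * sin(pi * ζ))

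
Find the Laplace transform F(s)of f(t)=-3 -3/s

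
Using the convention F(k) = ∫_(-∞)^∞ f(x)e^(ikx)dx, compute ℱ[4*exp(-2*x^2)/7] 2*sqrt(2)*sqrt(pi)*exp(-k^2/8)/7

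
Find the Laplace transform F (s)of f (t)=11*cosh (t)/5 11*s/ (5*(s^2 - 1))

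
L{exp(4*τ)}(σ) 1/(σ - 4)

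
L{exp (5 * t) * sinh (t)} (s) 1/ ( (s - 5)^2 - 1)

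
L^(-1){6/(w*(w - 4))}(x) 3*exp(2*x)*sinh(2*x)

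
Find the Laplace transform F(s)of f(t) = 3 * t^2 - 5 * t 6/s^3 - 5/s^2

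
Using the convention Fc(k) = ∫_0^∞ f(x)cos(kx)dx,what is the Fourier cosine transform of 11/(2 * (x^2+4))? 11 * pi * exp(-2 * k)/8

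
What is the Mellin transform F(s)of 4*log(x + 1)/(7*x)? -4*pi*csc(pi*s)/(7*s - 7)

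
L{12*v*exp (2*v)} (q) 12/ (q - 2)^2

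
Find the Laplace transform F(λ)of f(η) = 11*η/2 11/(2*λ^2)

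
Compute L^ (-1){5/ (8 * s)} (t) 5/8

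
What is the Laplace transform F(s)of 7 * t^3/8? 21/(4 * s^4)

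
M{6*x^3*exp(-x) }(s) 6*gamma(s + 3) 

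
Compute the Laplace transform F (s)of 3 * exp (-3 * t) 3/ (s + 3)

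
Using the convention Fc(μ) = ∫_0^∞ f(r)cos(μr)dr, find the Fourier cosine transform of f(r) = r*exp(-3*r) (9 - μ^2)/(μ^2 + 9)^2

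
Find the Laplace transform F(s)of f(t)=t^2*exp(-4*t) 2/(s + 4)^3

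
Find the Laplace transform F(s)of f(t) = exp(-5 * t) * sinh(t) 1/((s+5)^2 - 1)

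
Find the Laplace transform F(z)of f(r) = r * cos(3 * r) (z^2 - 9)/(z^2 + 9)^2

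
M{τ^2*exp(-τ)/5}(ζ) gamma(ζ + 2)/5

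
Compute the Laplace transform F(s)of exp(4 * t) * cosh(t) (s - 4)/((s - 4)^2 - 1)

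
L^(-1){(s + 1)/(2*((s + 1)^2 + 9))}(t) exp(-t)*cos(3*t)/2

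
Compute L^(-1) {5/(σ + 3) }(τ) 5*exp(-3*τ) 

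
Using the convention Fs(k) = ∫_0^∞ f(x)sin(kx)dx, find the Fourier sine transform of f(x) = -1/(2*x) -pi/4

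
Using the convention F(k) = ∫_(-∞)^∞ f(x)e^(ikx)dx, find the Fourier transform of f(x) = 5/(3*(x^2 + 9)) 5*pi*exp(-3*Abs(k))/9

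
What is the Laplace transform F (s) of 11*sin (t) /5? 11/ (5*(s^2+1) ) 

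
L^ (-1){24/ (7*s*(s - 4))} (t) 12*exp (2*t)*sinh (2*t)/7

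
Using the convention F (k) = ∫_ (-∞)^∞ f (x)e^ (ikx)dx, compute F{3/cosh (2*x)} 3*pi/ (2*cosh (pi*k/4))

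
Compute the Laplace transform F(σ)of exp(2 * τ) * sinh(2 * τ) 2/(σ * (σ - 4))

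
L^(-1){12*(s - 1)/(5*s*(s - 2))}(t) 12*exp(t)*cosh(t)/5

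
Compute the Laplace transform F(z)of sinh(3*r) 3/(z^2-9)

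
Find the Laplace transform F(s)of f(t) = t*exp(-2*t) (s+2)^(-2)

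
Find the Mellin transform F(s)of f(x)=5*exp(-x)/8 5*gamma(s)/8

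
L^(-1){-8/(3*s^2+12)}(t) -4*sin(2*t)/3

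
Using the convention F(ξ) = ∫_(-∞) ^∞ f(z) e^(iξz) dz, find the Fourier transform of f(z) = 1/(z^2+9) pi * exp(-3 * Abs(ξ) ) /3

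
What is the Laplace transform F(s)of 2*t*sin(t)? 4*s/(s^2+1)^2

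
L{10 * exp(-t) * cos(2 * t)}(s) 10 * (s + 1)/((s + 1)^2 + 4)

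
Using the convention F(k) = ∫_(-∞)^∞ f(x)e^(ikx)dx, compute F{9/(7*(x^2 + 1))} 9*pi*exp(-Abs(k))/7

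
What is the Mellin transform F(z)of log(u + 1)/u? -pi*csc(pi*z)/(z - 1)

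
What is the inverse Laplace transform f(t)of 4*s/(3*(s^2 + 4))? 4*cos(2*t)/3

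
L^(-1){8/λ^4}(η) 4*η^3/3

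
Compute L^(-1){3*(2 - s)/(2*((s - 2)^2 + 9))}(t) -3*exp(2*t)*cos(3*t)/2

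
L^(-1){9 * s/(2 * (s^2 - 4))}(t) 9 * cosh(2 * t)/2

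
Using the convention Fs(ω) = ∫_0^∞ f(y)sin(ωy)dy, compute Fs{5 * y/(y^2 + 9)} 5 * pi * exp(-3 * ω)/2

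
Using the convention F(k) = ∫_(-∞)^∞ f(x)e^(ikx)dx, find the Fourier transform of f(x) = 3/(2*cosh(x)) 3*pi/(2*cosh(pi*k/2))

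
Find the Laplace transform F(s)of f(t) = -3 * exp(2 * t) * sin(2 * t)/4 -3/(2 * (s - 2)^2 + 8)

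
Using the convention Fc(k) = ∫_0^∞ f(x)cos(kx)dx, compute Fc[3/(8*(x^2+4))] 3*pi*exp(-2*k)/32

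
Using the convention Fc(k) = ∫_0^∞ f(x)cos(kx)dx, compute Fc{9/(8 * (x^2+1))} 9 * pi * exp(-k)/16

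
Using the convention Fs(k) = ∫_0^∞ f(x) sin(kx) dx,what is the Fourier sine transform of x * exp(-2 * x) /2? 2 * k/(k^2 + 4) ^2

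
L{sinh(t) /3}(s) 1/(3*(s^2 - 1) ) 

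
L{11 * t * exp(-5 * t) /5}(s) 11/(5 * (s + 5) ^2) 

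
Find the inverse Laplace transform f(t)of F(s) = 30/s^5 5 * t^4/4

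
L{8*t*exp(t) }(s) 8/(s - 1) ^2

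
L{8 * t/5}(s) 8/(5 * s^2)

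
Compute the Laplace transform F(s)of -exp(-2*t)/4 -1/(4*s + 8)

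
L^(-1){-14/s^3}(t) -7*t^2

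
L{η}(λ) λ^(-2)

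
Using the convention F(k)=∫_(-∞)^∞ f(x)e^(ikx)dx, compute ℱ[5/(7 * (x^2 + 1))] 5 * pi * exp(-Abs(k))/7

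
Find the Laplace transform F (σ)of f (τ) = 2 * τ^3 12/σ^4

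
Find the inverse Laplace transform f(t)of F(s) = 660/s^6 11*t^5/2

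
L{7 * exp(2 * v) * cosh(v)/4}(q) 7 * (q - 2)/(4 * ((q - 2)^2 - 1))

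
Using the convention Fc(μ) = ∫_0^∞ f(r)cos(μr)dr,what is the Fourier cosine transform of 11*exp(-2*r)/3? 22/(3*(μ^2+4))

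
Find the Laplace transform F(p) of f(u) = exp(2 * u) 1/(p - 2) 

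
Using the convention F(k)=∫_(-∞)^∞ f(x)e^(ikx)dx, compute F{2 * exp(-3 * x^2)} 2 * sqrt(3) * sqrt(pi) * exp(-k^2/12)/3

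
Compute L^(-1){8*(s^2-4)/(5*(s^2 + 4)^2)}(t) 8*t*cos(2*t)/5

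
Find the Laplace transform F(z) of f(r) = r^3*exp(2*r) 6/(z - 2) ^4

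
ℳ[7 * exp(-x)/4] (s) 7 * gamma(s)/4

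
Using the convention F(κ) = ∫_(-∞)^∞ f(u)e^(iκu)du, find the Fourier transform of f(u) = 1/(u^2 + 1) pi*exp(-Abs(κ))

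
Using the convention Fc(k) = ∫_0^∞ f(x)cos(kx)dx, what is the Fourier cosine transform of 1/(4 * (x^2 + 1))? pi * exp(-k)/8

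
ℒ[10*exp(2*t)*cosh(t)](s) 10*(s - 2)/((s - 2)^2 - 1)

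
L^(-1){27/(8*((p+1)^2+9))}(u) 9*exp(-u)*sin(3*u)/8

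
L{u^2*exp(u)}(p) 2/(p - 1)^3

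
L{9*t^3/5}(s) 54/(5*s^4)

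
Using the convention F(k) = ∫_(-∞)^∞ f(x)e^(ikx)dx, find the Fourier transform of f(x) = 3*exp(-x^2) 3*sqrt(pi)*exp(-k^2/4)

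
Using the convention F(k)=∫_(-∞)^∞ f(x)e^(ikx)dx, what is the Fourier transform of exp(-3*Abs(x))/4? 3/(2*(k^2 + 9))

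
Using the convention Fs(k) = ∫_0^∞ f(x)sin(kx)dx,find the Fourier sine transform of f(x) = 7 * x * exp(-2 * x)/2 14 * k/(k^2 + 4)^2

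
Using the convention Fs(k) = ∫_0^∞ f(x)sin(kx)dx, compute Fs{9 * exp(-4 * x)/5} 9 * k/(5 * (k^2 + 16))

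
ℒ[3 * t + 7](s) 7/s + 3/s^2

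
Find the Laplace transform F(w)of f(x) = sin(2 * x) 2/(w^2 + 4)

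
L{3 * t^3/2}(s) 9/s^4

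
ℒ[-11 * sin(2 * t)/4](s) -11/(2 * s^2 + 8)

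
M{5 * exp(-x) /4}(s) 5 * gamma(s) /4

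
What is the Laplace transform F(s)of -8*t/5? -8/(5*s^2)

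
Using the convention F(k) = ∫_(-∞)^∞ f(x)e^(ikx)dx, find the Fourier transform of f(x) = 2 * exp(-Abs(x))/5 4/(5 * (k^2 + 1))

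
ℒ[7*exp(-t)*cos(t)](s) 7*(s + 1)/((s + 1)^2 + 1)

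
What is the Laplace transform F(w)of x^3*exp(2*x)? 6/(w - 2)^4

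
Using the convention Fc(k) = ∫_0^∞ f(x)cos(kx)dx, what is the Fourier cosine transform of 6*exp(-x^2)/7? 3*sqrt(pi)*exp(-k^2/4)/7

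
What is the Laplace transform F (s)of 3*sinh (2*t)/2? 3/ (s^2 - 4)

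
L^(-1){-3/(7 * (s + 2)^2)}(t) -3 * t * exp(-2 * t)/7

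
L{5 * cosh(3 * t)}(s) 5 * s/(s^2 - 9)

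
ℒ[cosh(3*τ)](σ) σ/(σ^2-9)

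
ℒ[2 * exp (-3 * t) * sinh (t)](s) 2/ ( (s+3)^2 - 1)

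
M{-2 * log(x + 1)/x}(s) 2 * pi * csc(pi * s)/(s - 1)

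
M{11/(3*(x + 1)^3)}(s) 11*pi*(s - 2)*(s - 1)/(6*sin(pi*s))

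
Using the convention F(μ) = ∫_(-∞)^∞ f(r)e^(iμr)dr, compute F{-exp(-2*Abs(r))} -4/(μ^2 + 4)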